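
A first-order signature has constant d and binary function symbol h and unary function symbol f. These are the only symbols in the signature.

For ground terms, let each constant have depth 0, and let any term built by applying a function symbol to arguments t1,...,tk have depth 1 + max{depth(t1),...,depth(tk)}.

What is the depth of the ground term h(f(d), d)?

2

depth(f(d)) = 1 + depth(d) = 1 + 0 = 1
depth(h(f(d), d)) = 1 + max(1, 0) = 2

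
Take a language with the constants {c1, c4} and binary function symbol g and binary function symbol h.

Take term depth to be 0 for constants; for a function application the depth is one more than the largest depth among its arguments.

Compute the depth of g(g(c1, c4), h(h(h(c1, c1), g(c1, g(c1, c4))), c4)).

5

depth(g(c1, c4)) = 1 + max(0, 0) = 1
depth(h(c1, c1)) = 1 + max(0, 0) = 1
depth(g(c1, g(c1, c4))) = 1 + max(0, 1) = 2
depth(h(h(c1, c1), g(c1, g(c1, c4)))) = 1 + max(1, 2) = 3
depth(h(h(h(c1, c1), g(c1, g(c1, c4))), c4)) = 1 + max(3, 0) = 4
depth(g(g(c1, c4), h(h(h(c1, c1), g(c1, g(c1, c4))), c4))) = 1 + max(1, 4) = 5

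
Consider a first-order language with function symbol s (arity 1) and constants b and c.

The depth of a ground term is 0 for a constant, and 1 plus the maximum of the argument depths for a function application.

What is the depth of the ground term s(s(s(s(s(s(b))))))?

depth(s(b)) = 1 + depth(b) = 1 + 0 = 1
depth(s(s(b))) = 1 + depth(s(b)) = 1 + 1 = 2
depth(s(s(s(b)))) = 1 + depth(s(s(b))) = 1 + 2 = 3
depth(s(s(s(s(b))))) = 1 + depth(s(s(s(b)))) = 1 + 3 = 4
depth(s(s(s(s(s(b)))))) = 1 + depth(s(s(s(s(b))))) = 1 + 4 = 5
depth(s(s(s(s(s(s(b))))))) = 1 + depth(s(s(s(s(s(b)))))) = 1 + 5 = 6

6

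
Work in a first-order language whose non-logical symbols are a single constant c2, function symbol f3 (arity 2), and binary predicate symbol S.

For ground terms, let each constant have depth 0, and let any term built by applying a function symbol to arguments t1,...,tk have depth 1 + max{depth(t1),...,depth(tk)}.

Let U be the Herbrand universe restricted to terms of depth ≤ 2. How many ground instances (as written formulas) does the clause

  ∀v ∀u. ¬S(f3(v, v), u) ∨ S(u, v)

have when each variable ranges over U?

Ground terms of depth ≤ 2:
  If N_k denotes the number of depth-≤k ground terms, the 1 constant gives N_0 = 1, and each function symbol of arity r contributes N_{k-1}^r new terms at level k: N_k = 1 + N_{k-1}^2.
  N_0 = 1
  N_1 = 1 + 1^2 = 2
  N_2 = 1 + 2^2 = 5
  Explicitly: c2, f3(c2, c2), f3(c2, f3(c2, c2)), f3(f3(c2, c2), c2), f3(f3(c2, c2), f3(c2, c2)).
So there are 5 ground terms available for substitution.
Each of v, u ranges independently over the available ground terms, and distinct assignments produce distinct instances.
Number of ground instances = 5^2 = 25.

25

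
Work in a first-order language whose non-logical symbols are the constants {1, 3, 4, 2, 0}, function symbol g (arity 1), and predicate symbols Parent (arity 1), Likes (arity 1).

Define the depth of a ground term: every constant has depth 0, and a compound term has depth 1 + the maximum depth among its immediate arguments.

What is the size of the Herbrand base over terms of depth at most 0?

First count ground terms of depth ≤ 0.
If N_k denotes the number of depth-≤k ground terms, the 5 constants give N_0 = 5, and each function symbol of arity r contributes N_{k-1}^r new terms at level k: N_k = 5 + N_{k-1}.
N_0 = 5
So |H| = 5.
Each predicate of arity r yields |H|^r ground atoms (one per choice of an r-tuple from H):
  Parent: 5;  Likes: 5
Total ground atoms: 5 + 5 = 10.

10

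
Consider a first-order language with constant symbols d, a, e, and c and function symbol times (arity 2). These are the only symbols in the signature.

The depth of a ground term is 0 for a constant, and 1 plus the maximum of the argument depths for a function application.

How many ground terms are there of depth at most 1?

20

Let N_k count ground terms of depth at most k. Each non-constant term of depth ≤ k is some function symbol applied to depth-≤(k−1) arguments, giving N_k = 4 + N_{k-1}^2.
N_0 = 4
N_1 = 4 + 4^2 = 20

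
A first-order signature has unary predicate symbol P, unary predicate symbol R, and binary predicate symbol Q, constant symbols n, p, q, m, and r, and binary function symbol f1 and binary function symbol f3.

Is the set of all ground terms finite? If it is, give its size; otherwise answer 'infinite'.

infinite

The signature has at least one function symbol (f1, arity 2) and at least one constant (n).
Iterating f1 gives infinitely many distinct ground terms: n, f1(n, n), f1(f1(n, n), f1(n, n)), ...
So the Herbrand universe is infinite.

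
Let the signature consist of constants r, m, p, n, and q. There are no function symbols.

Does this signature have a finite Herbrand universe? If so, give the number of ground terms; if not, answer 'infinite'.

5

There are no function symbols, so every ground term is one of the 5 constants.
The Herbrand universe is {r, m, p, n, q}, which is finite with 5 elements.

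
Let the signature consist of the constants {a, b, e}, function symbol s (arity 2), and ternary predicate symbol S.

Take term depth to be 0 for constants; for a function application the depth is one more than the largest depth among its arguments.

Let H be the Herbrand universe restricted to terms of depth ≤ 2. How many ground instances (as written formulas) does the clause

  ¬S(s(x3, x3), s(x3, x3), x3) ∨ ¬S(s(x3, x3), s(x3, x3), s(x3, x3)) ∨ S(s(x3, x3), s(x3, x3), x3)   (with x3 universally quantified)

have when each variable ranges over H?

147

Ground terms of depth ≤ 2:
  Let N_k = |{terms of depth ≤ k}|. Then N_0 = 3 and N_k = 3 + N_{k-1}^2 for k ≥ 1 (one summand per function symbol, arity giving the exponent).
  N_0 = 3
  N_1 = 3 + 3^2 = 12
  N_2 = 3 + 12^2 = 147
So there are 147 ground terms available for substitution.
The clause has 1 distinct variable (x3), which appears in the body. In the free term algebra distinct substitutions yield syntactically distinct ground instances.
Number of ground instances = 147.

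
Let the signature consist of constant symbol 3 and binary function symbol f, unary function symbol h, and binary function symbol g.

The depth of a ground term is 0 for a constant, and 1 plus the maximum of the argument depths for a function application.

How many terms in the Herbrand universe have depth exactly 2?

33

Count level by level. With function symbols f/2, h/1, g/2, the terms of depth ≤ k are the 1 constant together with each function applied to depth-≤(k−1) tuples, so N_k = 1 + N_{k-1}^2 + N_{k-1} + N_{k-1}^2.
N_0 = 1
N_1 = 1 + 1^2 + 1 + 1^2 = 4
N_2 = 1 + 4^2 + 4 + 4^2 = 37
Terms of depth exactly 2: N_2 − N_1 = 37 − 4 = 33.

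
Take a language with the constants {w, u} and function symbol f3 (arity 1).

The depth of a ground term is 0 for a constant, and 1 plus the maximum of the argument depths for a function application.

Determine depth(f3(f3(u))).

2

depth(f3(u)) = 1 + depth(u) = 1 + 0 = 1
depth(f3(f3(u))) = 1 + depth(f3(u)) = 1 + 1 = 2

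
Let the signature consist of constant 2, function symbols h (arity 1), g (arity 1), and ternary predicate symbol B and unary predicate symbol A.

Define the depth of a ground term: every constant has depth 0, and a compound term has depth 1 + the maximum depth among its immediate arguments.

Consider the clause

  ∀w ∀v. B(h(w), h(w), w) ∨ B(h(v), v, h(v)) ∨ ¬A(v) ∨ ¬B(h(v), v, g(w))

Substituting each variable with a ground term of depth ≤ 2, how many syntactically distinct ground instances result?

Ground terms of depth ≤ 2:
  Let N_k count ground terms of depth at most k. Each non-constant term of depth ≤ k is some function symbol applied to depth-≤(k−1) arguments, giving N_k = 1 + N_{k-1} + N_{k-1}.
  N_0 = 1
  N_1 = 1 + 1 + 1 = 3
  N_2 = 1 + 3 + 3 = 7
So there are 7 ground terms available for substitution.
The body mentions every one of the 2 quantified variables; since ground terms form a free algebra, no two substitutions collapse to the same formula.
Number of ground instances = 7^2 = 49.

49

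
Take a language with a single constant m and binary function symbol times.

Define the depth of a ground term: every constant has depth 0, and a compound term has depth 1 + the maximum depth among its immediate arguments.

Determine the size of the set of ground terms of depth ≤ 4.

Write N_k for the number of ground terms of depth ≤ k. A term of depth ≤ k is either a constant or a function symbol applied to arguments of depth ≤ k−1, so N_k = 1 + N_{k-1}^2.
N_0 = 1
N_1 = 1 + 1^2 = 2
N_2 = 1 + 2^2 = 5
N_3 = 1 + 5^2 = 26
N_4 = 1 + 26^2 = 677

677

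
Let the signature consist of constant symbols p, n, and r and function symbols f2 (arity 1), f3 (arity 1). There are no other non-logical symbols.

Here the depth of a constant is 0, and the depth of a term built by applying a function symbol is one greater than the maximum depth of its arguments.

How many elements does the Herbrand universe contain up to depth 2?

21

If N_k denotes the number of depth-≤k ground terms, the 3 constants give N_0 = 3, and each function symbol of arity r contributes N_{k-1}^r new terms at level k: N_k = 3 + N_{k-1} + N_{k-1}.
N_0 = 3
N_1 = 3 + 3 + 3 = 9
N_2 = 3 + 9 + 9 = 21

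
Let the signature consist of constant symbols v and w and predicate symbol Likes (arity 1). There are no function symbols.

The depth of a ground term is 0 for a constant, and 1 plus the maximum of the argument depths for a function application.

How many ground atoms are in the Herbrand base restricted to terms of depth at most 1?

2

First count ground terms of depth ≤ 1.
With no function symbols every ground term is a constant, so there are exactly 2 ground terms at every depth bound.
N_0 = 2
N_1 = 2
Explicitly: v, w.
So |H| = 2.
A ground atom is a predicate applied to a tuple of terms from H, so the count is the sum over predicates of |H|^arity:
  Likes: 2
Total ground atoms: 2.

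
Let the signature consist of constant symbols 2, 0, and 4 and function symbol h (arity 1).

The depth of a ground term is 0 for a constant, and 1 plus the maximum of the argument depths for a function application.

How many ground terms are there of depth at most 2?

Let N_k = |{terms of depth ≤ k}|. Then N_0 = 3 and N_k = 3 + N_{k-1} for k ≥ 1 (one summand per function symbol, arity giving the exponent).
N_0 = 3
N_1 = 3 + 3 = 6
N_2 = 3 + 6 = 9
Explicitly: 2, 0, 4, h(2), h(0), h(4), h(h(2)), h(h(0)), h(h(4)).

9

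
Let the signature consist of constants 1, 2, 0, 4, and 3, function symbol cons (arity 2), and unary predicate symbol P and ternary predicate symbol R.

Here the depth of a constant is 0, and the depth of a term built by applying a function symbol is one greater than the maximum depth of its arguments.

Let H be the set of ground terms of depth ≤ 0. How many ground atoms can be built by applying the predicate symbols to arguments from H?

130

First count ground terms of depth ≤ 0.
Let N_k = |{terms of depth ≤ k}|. Then N_0 = 5 and N_k = 5 + N_{k-1}^2 for k ≥ 1 (one summand per function symbol, arity giving the exponent).
N_0 = 5
Explicitly: 1, 2, 0, 4, 3.
So |H| = 5.
A ground atom is a predicate applied to a tuple of terms from H, so the count is the sum over predicates of |H|^arity:
  P: 5;  R: 5^3 = 125
Total ground atoms: 5 + 125 = 130.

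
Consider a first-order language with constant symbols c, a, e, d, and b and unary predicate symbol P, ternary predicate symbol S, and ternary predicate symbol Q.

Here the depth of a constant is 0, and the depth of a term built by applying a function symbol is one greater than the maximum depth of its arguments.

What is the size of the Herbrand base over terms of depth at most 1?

255

First count ground terms of depth ≤ 1.
With no function symbols every ground term is a constant, so there are exactly 5 ground terms at every depth bound.
N_0 = 5
N_1 = 5
Explicitly: c, a, e, d, b.
So |H| = 5.
Ground atoms are formed by filling each argument slot of a predicate with a term from H, so an r-ary predicate gives |H|^r atoms:
  P: 5;  S: 5^3 = 125;  Q: 5^3 = 125
Total ground atoms: 5 + 125 + 125 = 255.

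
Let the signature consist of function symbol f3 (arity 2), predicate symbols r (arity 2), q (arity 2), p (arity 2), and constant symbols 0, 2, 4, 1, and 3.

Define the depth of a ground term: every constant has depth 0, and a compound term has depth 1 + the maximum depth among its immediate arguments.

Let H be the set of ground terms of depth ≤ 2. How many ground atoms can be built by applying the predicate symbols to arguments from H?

First count ground terms of depth ≤ 2.
Count level by level. With function symbols f3/2, the terms of depth ≤ k are the 5 constants together with each function applied to depth-≤(k−1) tuples, so N_k = 5 + N_{k-1}^2.
N_0 = 5
N_1 = 5 + 5^2 = 30
N_2 = 5 + 30^2 = 905
So |H| = 905.
For each predicate symbol, the number of ground atoms is |H| raised to its arity; summing:
  r: 905^2 = 819025;  q: 905^2 = 819025;  p: 905^2 = 819025
Total ground atoms: 819025 + 819025 + 819025 = 2457075.

2457075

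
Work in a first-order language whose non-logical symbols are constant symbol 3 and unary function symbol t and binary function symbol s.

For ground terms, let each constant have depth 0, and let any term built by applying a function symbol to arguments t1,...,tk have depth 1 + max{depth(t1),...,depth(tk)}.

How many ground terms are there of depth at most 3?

183

Let N_k = |{terms of depth ≤ k}|. Then N_0 = 1 and N_k = 1 + N_{k-1} + N_{k-1}^2 for k ≥ 1 (one summand per function symbol, arity giving the exponent).
N_0 = 1
N_1 = 1 + 1 + 1^2 = 3
N_2 = 1 + 3 + 3^2 = 13
N_3 = 1 + 13 + 13^2 = 183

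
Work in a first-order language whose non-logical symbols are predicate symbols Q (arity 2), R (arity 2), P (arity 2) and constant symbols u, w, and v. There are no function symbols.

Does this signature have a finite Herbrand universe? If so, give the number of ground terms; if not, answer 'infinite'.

There are no function symbols, so every ground term is one of the 3 constants.
The Herbrand universe is {u, w, v}, which is finite with 3 elements.

3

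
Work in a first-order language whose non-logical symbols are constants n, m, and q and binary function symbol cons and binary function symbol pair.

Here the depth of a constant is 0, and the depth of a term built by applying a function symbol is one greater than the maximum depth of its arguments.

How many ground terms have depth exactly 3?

Let N_k = |{terms of depth ≤ k}|. Then N_0 = 3 and N_k = 3 + N_{k-1}^2 + N_{k-1}^2 for k ≥ 1 (one summand per function symbol, arity giving the exponent).
N_0 = 3
N_1 = 3 + 3^2 + 3^2 = 21
N_2 = 3 + 21^2 + 21^2 = 885
N_3 = 3 + 885^2 + 885^2 = 1566453
Terms of depth exactly 3: N_3 − N_2 = 1566453 − 885 = 1565568.

1565568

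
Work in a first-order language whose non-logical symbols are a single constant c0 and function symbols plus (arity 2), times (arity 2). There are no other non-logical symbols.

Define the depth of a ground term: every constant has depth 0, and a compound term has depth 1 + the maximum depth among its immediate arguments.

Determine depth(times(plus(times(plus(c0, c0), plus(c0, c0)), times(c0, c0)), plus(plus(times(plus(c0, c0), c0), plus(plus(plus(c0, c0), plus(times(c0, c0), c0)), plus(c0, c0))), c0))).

7

depth(plus(c0, c0)) = 1 + max(0, 0) = 1
depth(times(plus(c0, c0), plus(c0, c0))) = 1 + max(1, 1) = 2
depth(times(c0, c0)) = 1 + max(0, 0) = 1
depth(plus(times(plus(c0, c0), plus(c0, c0)), times(c0, c0))) = 1 + max(2, 1) = 3
depth(times(plus(c0, c0), c0)) = 1 + max(1, 0) = 2
depth(plus(times(c0, c0), c0)) = 1 + max(1, 0) = 2
depth(plus(plus(c0, c0), plus(times(c0, c0), c0))) = 1 + max(1, 2) = 3
depth(plus(plus(plus(c0, c0), plus(times(c0, c0), c0)), plus(c0, c0))) = 1 + max(3, 1) = 4
depth(plus(times(plus(c0, c0), c0), plus(plus(plus(c0, c0), plus(times(c0, c0), c0)), plus(c0, c0)))) = 1 + max(2, 4) = 5
depth(plus(plus(times(plus(c0, c0), c0), plus(plus(plus(c0, c0), plus(times(c0, c0), c0)), plus(c0, c0))), c0)) = 1 + max(5, 0) = 6
depth(times(plus(times(plus(c0, c0), plus(c0, c0)), times(c0, c0)), plus(plus(times(plus(c0, c0), c0), plus(plus(plus(c0, c0), plus(times(c0, c0), c0)), plus(c0, c0))), c0))) = 1 + max(3, 6) = 7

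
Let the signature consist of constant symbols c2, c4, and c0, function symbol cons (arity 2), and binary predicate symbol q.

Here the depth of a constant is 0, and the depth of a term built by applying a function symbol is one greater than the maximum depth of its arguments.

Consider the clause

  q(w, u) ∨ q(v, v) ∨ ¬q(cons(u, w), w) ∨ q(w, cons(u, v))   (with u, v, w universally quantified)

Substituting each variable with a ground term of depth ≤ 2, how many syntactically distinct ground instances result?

Ground terms of depth ≤ 2:
  If N_k denotes the number of depth-≤k ground terms, the 3 constants give N_0 = 3, and each function symbol of arity r contributes N_{k-1}^r new terms at level k: N_k = 3 + N_{k-1}^2.
  N_0 = 3
  N_1 = 3 + 3^2 = 12
  N_2 = 3 + 12^2 = 147
So there are 147 ground terms available for substitution.
There are 3 variables to instantiate (u, v, w), each occurring in at least one literal, so different choices give different ground instances.
Number of ground instances = 147^3 = 3176523.

3176523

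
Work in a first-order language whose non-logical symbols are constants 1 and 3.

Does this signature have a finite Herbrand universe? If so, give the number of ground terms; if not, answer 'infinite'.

2

There are no function symbols, so every ground term is one of the 2 constants.
The Herbrand universe is {1, 3}, which is finite with 2 elements.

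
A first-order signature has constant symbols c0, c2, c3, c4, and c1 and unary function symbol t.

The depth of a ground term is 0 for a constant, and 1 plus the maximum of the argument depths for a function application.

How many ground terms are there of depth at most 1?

If N_k denotes the number of depth-≤k ground terms, the 5 constants give N_0 = 5, and each function symbol of arity r contributes N_{k-1}^r new terms at level k: N_k = 5 + N_{k-1}.
N_0 = 5
N_1 = 5 + 5 = 10

10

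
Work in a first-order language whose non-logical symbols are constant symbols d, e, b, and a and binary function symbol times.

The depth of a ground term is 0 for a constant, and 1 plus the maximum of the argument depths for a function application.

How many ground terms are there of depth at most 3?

Let N_k count ground terms of depth at most k. Each non-constant term of depth ≤ k is some function symbol applied to depth-≤(k−1) arguments, giving N_k = 4 + N_{k-1}^2.
N_0 = 4
N_1 = 4 + 4^2 = 20
N_2 = 4 + 20^2 = 404
N_3 = 4 + 404^2 = 163220

163220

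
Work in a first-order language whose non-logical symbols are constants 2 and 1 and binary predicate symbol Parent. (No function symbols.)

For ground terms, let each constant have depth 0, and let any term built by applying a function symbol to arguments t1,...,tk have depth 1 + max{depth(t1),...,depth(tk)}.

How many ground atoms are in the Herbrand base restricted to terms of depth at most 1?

First count ground terms of depth ≤ 1.
With no function symbols every ground term is a constant, so there are exactly 2 ground terms at every depth bound.
N_0 = 2
N_1 = 2
Explicitly: 2, 1.
So |H| = 2.
Ground atoms are formed by filling each argument slot of a predicate with a term from H, so an r-ary predicate gives |H|^r atoms:
  Parent: 2^2 = 4
Total ground atoms: 4.

4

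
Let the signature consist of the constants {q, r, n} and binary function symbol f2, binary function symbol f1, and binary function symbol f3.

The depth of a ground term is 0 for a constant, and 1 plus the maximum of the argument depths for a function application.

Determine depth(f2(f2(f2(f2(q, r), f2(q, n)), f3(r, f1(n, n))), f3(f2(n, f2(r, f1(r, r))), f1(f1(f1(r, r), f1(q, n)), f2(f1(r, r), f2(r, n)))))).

depth(f2(q, r)) = 1 + max(0, 0) = 1
depth(f2(q, n)) = 1 + max(0, 0) = 1
depth(f2(f2(q, r), f2(q, n))) = 1 + max(1, 1) = 2
depth(f1(n, n)) = 1 + max(0, 0) = 1
depth(f3(r, f1(n, n))) = 1 + max(0, 1) = 2
depth(f2(f2(f2(q, r), f2(q, n)), f3(r, f1(n, n)))) = 1 + max(2, 2) = 3
depth(f1(r, r)) = 1 + max(0, 0) = 1
depth(f2(r, f1(r, r))) = 1 + max(0, 1) = 2
depth(f2(n, f2(r, f1(r, r)))) = 1 + max(0, 2) = 3
depth(f1(q, n)) = 1 + max(0, 0) = 1
depth(f1(f1(r, r), f1(q, n))) = 1 + max(1, 1) = 2
depth(f2(r, n)) = 1 + max(0, 0) = 1
depth(f2(f1(r, r), f2(r, n))) = 1 + max(1, 1) = 2
depth(f1(f1(f1(r, r), f1(q, n)), f2(f1(r, r), f2(r, n)))) = 1 + max(2, 2) = 3
depth(f3(f2(n, f2(r, f1(r, r))), f1(f1(f1(r, r), f1(q, n)), f2(f1(r, r), f2(r, n))))) = 1 + max(3, 3) = 4
depth(f2(f2(f2(f2(q, r), f2(q, n)), f3(r, f1(n, n))), f3(f2(n, f2(r, f1(r, r))), f1(f1(f1(r, r), f1(q, n)), f2(f1(r, r), f2(r, n)))))) = 1 + max(3, 4) = 5

5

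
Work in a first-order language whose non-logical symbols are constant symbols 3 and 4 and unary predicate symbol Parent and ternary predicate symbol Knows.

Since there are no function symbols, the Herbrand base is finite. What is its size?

With no function symbols, the Herbrand universe is just the 2 constants.
Ground atoms per predicate: Parent: 2, Knows: 2^3 = 8.
Herbrand base size = 2 + 8 = 10.

10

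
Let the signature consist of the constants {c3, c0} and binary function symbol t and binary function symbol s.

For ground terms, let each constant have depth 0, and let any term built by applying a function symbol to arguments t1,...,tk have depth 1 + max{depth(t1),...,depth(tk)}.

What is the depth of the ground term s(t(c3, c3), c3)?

2

depth(t(c3, c3)) = 1 + max(0, 0) = 1
depth(s(t(c3, c3), c3)) = 1 + max(1, 0) = 2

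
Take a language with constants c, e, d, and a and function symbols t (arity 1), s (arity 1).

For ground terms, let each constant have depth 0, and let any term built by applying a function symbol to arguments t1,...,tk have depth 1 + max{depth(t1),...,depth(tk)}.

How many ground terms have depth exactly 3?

If N_k denotes the number of depth-≤k ground terms, the 4 constants give N_0 = 4, and each function symbol of arity r contributes N_{k-1}^r new terms at level k: N_k = 4 + N_{k-1} + N_{k-1}.
N_0 = 4
N_1 = 4 + 4 + 4 = 12
N_2 = 4 + 12 + 12 = 28
N_3 = 4 + 28 + 28 = 60
Terms of depth exactly 3: N_3 − N_2 = 60 − 28 = 32.

32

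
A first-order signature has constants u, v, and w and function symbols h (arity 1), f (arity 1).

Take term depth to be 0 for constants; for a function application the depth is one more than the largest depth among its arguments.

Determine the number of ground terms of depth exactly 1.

6

Let N_k = |{terms of depth ≤ k}|. Then N_0 = 3 and N_k = 3 + N_{k-1} + N_{k-1} for k ≥ 1 (one summand per function symbol, arity giving the exponent).
N_0 = 3
N_1 = 3 + 3 + 3 = 9
Terms of depth exactly 1: N_1 − N_0 = 9 − 3 = 6.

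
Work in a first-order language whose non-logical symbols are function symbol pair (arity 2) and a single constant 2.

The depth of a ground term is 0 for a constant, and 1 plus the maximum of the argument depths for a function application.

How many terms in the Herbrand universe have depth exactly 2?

Count level by level. With function symbols pair/2, the terms of depth ≤ k are the 1 constant together with each function applied to depth-≤(k−1) tuples, so N_k = 1 + N_{k-1}^2.
N_0 = 1
N_1 = 1 + 1^2 = 2
N_2 = 1 + 2^2 = 5
Terms of depth exactly 2: N_2 − N_1 = 5 − 2 = 3.

3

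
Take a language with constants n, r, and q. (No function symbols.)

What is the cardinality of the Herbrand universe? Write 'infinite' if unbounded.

3

There are no function symbols, so every ground term is one of the 3 constants.
The Herbrand universe is {n, r, q}, which is finite with 3 elements.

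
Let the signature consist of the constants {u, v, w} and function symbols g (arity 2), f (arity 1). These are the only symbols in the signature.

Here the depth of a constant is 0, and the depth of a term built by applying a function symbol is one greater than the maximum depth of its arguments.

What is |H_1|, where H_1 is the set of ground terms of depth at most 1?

Let N_k count ground terms of depth at most k. Each non-constant term of depth ≤ k is some function symbol applied to depth-≤(k−1) arguments, giving N_k = 3 + N_{k-1}^2 + N_{k-1}.
N_0 = 3
N_1 = 3 + 3^2 + 3 = 15

15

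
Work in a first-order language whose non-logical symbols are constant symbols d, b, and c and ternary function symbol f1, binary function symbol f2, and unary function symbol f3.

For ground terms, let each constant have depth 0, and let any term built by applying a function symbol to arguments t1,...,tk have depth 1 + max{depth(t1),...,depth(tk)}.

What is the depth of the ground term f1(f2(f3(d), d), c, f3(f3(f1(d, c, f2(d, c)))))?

depth(f3(d)) = 1 + depth(d) = 1 + 0 = 1
depth(f2(f3(d), d)) = 1 + max(1, 0) = 2
depth(f2(d, c)) = 1 + max(0, 0) = 1
depth(f1(d, c, f2(d, c))) = 1 + max(0, 0, 1) = 2
depth(f3(f1(d, c, f2(d, c)))) = 1 + depth(f1(d, c, f2(d, c))) = 1 + 2 = 3
depth(f3(f3(f1(d, c, f2(d, c))))) = 1 + depth(f3(f1(d, c, f2(d, c)))) = 1 + 3 = 4
depth(f1(f2(f3(d), d), c, f3(f3(f1(d, c, f2(d, c)))))) = 1 + max(2, 0, 4) = 5

5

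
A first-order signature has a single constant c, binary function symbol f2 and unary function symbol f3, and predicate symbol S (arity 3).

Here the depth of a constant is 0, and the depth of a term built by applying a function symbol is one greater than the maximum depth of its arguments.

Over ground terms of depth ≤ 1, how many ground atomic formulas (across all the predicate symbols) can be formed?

First count ground terms of depth ≤ 1.
Let N_k = |{terms of depth ≤ k}|. Then N_0 = 1 and N_k = 1 + N_{k-1}^2 + N_{k-1} for k ≥ 1 (one summand per function symbol, arity giving the exponent).
N_0 = 1
N_1 = 1 + 1^2 + 1 = 3
Explicitly: c, f2(c, c), f3(c).
So |H| = 3.
For each predicate symbol, the number of ground atoms is |H| raised to its arity; summing:
  S: 3^3 = 27
Total ground atoms: 27.

27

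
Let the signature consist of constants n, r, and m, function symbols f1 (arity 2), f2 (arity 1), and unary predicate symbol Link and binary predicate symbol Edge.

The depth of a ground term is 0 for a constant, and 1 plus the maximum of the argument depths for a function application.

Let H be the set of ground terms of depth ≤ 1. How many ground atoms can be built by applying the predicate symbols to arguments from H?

240

First count ground terms of depth ≤ 1.
Let N_k = |{terms of depth ≤ k}|. Then N_0 = 3 and N_k = 3 + N_{k-1}^2 + N_{k-1} for k ≥ 1 (one summand per function symbol, arity giving the exponent).
N_0 = 3
N_1 = 3 + 3^2 + 3 = 15
So |H| = 15.
For each predicate symbol, the number of ground atoms is |H| raised to its arity; summing:
  Link: 15;  Edge: 15^2 = 225
Total ground atoms: 15 + 225 = 240.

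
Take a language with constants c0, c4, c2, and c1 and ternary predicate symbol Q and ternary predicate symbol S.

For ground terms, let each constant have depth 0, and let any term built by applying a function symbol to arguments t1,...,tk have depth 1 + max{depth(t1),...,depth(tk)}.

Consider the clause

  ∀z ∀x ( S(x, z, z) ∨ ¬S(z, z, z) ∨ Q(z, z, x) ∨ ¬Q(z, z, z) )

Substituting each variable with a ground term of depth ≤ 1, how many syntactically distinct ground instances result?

16

Ground terms of depth ≤ 1:
  With no function symbols every ground term is a constant, so there are exactly 4 ground terms at every depth bound.
  N_0 = 4
  N_1 = 4
  Explicitly: c0, c4, c2, c1.
So there are 4 ground terms available for substitution.
The body mentions every one of the 2 quantified variables; since ground terms form a free algebra, no two substitutions collapse to the same formula.
Number of ground instances = 4^2 = 16.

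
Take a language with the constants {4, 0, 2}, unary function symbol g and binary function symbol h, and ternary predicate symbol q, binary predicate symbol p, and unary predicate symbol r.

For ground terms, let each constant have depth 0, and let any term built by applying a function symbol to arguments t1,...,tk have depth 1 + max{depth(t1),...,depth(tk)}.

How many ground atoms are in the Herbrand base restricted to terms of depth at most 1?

3615

First count ground terms of depth ≤ 1.
Let N_k = |{terms of depth ≤ k}|. Then N_0 = 3 and N_k = 3 + N_{k-1} + N_{k-1}^2 for k ≥ 1 (one summand per function symbol, arity giving the exponent).
N_0 = 3
N_1 = 3 + 3 + 3^2 = 15
So |H| = 15.
For each predicate symbol, the number of ground atoms is |H| raised to its arity; summing:
  q: 15^3 = 3375;  p: 15^2 = 225;  r: 15
Total ground atoms: 3375 + 225 + 15 = 3615.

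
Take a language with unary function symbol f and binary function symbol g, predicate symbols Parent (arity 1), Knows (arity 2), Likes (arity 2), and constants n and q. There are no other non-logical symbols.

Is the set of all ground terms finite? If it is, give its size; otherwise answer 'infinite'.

infinite

The signature has at least one function symbol (f, arity 1) and at least one constant (n).
Iterating f gives infinitely many distinct ground terms: n, f(n), f(f(n)), ...
So the Herbrand universe is infinite.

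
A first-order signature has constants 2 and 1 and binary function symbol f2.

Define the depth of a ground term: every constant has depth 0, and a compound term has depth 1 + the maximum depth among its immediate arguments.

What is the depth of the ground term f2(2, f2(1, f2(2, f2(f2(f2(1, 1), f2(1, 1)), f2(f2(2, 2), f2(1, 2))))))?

depth(f2(1, 1)) = 1 + max(0, 0) = 1
depth(f2(f2(1, 1), f2(1, 1))) = 1 + max(1, 1) = 2
depth(f2(2, 2)) = 1 + max(0, 0) = 1
depth(f2(1, 2)) = 1 + max(0, 0) = 1
depth(f2(f2(2, 2), f2(1, 2))) = 1 + max(1, 1) = 2
depth(f2(f2(f2(1, 1), f2(1, 1)), f2(f2(2, 2), f2(1, 2)))) = 1 + max(2, 2) = 3
depth(f2(2, f2(f2(f2(1, 1), f2(1, 1)), f2(f2(2, 2), f2(1, 2))))) = 1 + max(0, 3) = 4
depth(f2(1, f2(2, f2(f2(f2(1, 1), f2(1, 1)), f2(f2(2, 2), f2(1, 2)))))) = 1 + max(0, 4) = 5
depth(f2(2, f2(1, f2(2, f2(f2(f2(1, 1), f2(1, 1)), f2(f2(2, 2), f2(1, 2))))))) = 1 + max(0, 5) = 6

6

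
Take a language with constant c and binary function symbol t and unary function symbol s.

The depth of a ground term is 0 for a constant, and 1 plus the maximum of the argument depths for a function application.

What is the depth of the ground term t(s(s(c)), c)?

3

depth(s(c)) = 1 + depth(c) = 1 + 0 = 1
depth(s(s(c))) = 1 + depth(s(c)) = 1 + 1 = 2
depth(t(s(s(c)), c)) = 1 + max(2, 0) = 3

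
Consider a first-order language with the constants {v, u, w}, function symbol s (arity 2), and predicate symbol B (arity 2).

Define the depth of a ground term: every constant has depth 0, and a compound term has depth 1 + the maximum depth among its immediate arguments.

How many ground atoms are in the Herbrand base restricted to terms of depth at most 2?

21609

First count ground terms of depth ≤ 2.
If N_k denotes the number of depth-≤k ground terms, the 3 constants give N_0 = 3, and each function symbol of arity r contributes N_{k-1}^r new terms at level k: N_k = 3 + N_{k-1}^2.
N_0 = 3
N_1 = 3 + 3^2 = 12
N_2 = 3 + 12^2 = 147
So |H| = 147.
Each predicate of arity r yields |H|^r ground atoms (one per choice of an r-tuple from H):
  B: 147^2 = 21609
Total ground atoms: 21609.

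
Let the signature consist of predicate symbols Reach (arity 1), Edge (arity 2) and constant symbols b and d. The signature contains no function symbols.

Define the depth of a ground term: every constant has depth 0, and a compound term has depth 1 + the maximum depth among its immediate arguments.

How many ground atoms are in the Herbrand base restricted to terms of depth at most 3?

6

First count ground terms of depth ≤ 3.
With no function symbols every ground term is a constant, so there are exactly 2 ground terms at every depth bound.
N_0 = 2
N_1 = 2
N_2 = 2
N_3 = 2
Explicitly: b, d.
So |H| = 2.
A ground atom is a predicate applied to a tuple of terms from H, so the count is the sum over predicates of |H|^arity:
  Reach: 2;  Edge: 2^2 = 4
Total ground atoms: 2 + 4 = 6.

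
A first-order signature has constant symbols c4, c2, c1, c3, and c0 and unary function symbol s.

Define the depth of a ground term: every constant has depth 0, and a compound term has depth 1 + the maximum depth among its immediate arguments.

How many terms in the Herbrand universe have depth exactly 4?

Count level by level. With function symbols s/1, the terms of depth ≤ k are the 5 constants together with each function applied to depth-≤(k−1) tuples, so N_k = 5 + N_{k-1}.
N_0 = 5
N_1 = 5 + 5 = 10
N_2 = 5 + 10 = 15
N_3 = 5 + 15 = 20
N_4 = 5 + 20 = 25
Terms of depth exactly 4: N_4 − N_3 = 25 − 20 = 5.

5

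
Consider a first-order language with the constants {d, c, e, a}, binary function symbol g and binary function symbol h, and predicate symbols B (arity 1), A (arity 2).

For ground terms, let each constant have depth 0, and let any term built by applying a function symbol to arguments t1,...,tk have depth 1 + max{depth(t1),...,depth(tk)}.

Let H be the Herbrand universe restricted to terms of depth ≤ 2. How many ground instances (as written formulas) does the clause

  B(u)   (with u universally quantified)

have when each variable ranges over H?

2596

Ground terms of depth ≤ 2:
  If N_k denotes the number of depth-≤k ground terms, the 4 constants give N_0 = 4, and each function symbol of arity r contributes N_{k-1}^r new terms at level k: N_k = 4 + N_{k-1}^2 + N_{k-1}^2.
  N_0 = 4
  N_1 = 4 + 4^2 + 4^2 = 36
  N_2 = 4 + 36^2 + 36^2 = 2596
So there are 2596 ground terms available for substitution.
The body mentions the single quantified variable u; since ground terms form a free algebra, no two substitutions collapse to the same formula.
Number of ground instances = 2596.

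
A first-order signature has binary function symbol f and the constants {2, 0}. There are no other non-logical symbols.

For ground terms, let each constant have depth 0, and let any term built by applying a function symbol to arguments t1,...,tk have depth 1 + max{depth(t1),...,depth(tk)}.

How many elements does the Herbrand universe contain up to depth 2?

Let N_k = |{terms of depth ≤ k}|. Then N_0 = 2 and N_k = 2 + N_{k-1}^2 for k ≥ 1 (one summand per function symbol, arity giving the exponent).
N_0 = 2
N_1 = 2 + 2^2 = 6
N_2 = 2 + 6^2 = 38

38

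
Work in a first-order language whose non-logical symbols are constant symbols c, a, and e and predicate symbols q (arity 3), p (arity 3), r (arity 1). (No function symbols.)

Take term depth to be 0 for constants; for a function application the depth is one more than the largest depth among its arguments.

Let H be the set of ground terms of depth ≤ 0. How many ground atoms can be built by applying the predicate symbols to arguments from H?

First count ground terms of depth ≤ 0.
With no function symbols every ground term is a constant, so there are exactly 3 ground terms at every depth bound.
N_0 = 3
So |H| = 3.
Ground atoms are formed by filling each argument slot of a predicate with a term from H, so an r-ary predicate gives |H|^r atoms:
  q: 3^3 = 27;  p: 3^3 = 27;  r: 3
Total ground atoms: 27 + 27 + 3 = 57.

57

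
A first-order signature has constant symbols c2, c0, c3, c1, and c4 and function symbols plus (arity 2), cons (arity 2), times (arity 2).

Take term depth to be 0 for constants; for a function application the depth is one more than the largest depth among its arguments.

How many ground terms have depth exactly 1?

If N_k denotes the number of depth-≤k ground terms, the 5 constants give N_0 = 5, and each function symbol of arity r contributes N_{k-1}^r new terms at level k: N_k = 5 + N_{k-1}^2 + N_{k-1}^2 + N_{k-1}^2.
N_0 = 5
N_1 = 5 + 5^2 + 5^2 + 5^2 = 80
Terms of depth exactly 1: N_1 − N_0 = 80 − 5 = 75.

75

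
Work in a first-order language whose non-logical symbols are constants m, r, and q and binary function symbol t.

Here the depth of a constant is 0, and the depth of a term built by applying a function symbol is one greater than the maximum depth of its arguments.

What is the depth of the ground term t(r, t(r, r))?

2

depth(t(r, r)) = 1 + max(0, 0) = 1
depth(t(r, t(r, r))) = 1 + max(0, 1) = 2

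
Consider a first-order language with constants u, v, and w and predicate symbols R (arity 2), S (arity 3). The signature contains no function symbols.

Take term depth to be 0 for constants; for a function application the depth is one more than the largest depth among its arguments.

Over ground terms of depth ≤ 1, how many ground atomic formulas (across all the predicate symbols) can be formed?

36

First count ground terms of depth ≤ 1.
With no function symbols every ground term is a constant, so there are exactly 3 ground terms at every depth bound.
N_0 = 3
N_1 = 3
Explicitly: u, v, w.
So |H| = 3.
Each predicate of arity r yields |H|^r ground atoms (one per choice of an r-tuple from H):
  R: 3^2 = 9;  S: 3^3 = 27
Total ground atoms: 9 + 27 = 36.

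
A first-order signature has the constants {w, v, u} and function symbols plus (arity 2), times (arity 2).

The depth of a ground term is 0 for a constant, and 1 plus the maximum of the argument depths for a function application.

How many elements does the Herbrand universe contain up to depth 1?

21

Count level by level. With function symbols plus/2, times/2, the terms of depth ≤ k are the 3 constants together with each function applied to depth-≤(k−1) tuples, so N_k = 3 + N_{k-1}^2 + N_{k-1}^2.
N_0 = 3
N_1 = 3 + 3^2 + 3^2 = 21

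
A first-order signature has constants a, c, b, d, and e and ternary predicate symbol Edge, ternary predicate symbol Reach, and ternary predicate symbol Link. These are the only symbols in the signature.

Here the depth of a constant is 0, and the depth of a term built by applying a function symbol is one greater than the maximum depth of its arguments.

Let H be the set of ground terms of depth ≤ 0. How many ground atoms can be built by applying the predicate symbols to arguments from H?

375

First count ground terms of depth ≤ 0.
With no function symbols every ground term is a constant, so there are exactly 5 ground terms at every depth bound.
N_0 = 5
Explicitly: a, c, b, d, e.
So |H| = 5.
Each predicate of arity r yields |H|^r ground atoms (one per choice of an r-tuple from H):
  Edge: 5^3 = 125;  Reach: 5^3 = 125;  Link: 5^3 = 125
Total ground atoms: 125 + 125 + 125 = 375.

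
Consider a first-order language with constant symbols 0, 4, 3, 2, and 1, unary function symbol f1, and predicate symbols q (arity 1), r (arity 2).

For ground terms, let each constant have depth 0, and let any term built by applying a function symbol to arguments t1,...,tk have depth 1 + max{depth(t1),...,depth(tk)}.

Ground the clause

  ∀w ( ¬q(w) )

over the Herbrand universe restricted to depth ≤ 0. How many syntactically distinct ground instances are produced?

Ground terms of depth ≤ 0:
  If N_k denotes the number of depth-≤k ground terms, the 5 constants give N_0 = 5, and each function symbol of arity r contributes N_{k-1}^r new terms at level k: N_k = 5 + N_{k-1}.
  N_0 = 5
  Explicitly: 0, 4, 3, 2, 1.
So there are 5 ground terms available for substitution.
The clause has 1 distinct variable (w), which appears in the body. In the free term algebra distinct substitutions yield syntactically distinct ground instances.
Number of ground instances = 5.

5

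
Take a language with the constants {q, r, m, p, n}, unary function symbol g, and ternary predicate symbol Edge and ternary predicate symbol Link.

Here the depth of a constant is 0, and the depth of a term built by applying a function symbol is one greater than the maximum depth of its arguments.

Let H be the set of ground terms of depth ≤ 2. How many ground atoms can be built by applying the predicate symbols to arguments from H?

6750

First count ground terms of depth ≤ 2.
Count level by level. With function symbols g/1, the terms of depth ≤ k are the 5 constants together with each function applied to depth-≤(k−1) tuples, so N_k = 5 + N_{k-1}.
N_0 = 5
N_1 = 5 + 5 = 10
N_2 = 5 + 10 = 15
So |H| = 15.
For each predicate symbol, the number of ground atoms is |H| raised to its arity; summing:
  Edge: 15^3 = 3375;  Link: 15^3 = 3375
Total ground atoms: 3375 + 3375 = 6750.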